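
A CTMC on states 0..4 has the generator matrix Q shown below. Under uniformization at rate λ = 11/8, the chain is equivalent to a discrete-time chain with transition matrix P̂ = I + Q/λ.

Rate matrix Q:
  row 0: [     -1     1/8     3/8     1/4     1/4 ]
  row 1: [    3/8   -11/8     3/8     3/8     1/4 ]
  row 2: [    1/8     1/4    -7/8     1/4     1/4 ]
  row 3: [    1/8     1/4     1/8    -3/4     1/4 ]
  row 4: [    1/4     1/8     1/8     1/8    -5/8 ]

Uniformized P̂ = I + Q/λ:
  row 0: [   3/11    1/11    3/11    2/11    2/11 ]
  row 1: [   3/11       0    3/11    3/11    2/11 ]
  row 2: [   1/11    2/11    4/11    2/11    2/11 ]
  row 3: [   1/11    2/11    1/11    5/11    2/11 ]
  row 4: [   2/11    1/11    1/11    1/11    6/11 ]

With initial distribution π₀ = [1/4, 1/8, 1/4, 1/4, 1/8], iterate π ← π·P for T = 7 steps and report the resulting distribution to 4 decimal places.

t=0: π = [0.2500, 0.1250, 0.2500, 0.2500, 0.1250]
t=1: π = [0.1705, 0.1250, 0.2273, 0.2500, 0.2273]
t=2: π = [0.1653, 0.1229, 0.2066, 0.2407, 0.2645]
t=3: π = [0.1674, 0.1204, 0.1997, 0.2346, 0.2780]
t=4: π = [0.1685, 0.1194, 0.1977, 0.2315, 0.2829]
t=5: π = [0.1690, 0.1191, 0.1972, 0.2301, 0.2847]
t=6: π = [0.1692, 0.1189, 0.1971, 0.2295, 0.2853]
t=7: π = [0.1692, 0.1189, 0.1970, 0.2293, 0.2856]

π = [0.1692, 0.1189, 0.1970, 0.2293, 0.2856]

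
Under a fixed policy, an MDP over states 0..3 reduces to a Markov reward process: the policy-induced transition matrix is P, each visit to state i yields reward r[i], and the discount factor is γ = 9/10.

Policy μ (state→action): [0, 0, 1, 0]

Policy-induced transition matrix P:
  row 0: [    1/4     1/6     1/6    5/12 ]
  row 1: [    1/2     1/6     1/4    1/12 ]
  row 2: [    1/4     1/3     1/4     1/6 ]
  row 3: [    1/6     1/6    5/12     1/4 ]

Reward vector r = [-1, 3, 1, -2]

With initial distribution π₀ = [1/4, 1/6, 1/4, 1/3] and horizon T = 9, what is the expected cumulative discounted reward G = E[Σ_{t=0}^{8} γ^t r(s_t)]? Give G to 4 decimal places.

G = 0.5740

t=0: π = [0.2500, 0.1667, 0.2500, 0.3333], E[r] = -0.1667, γ^t·E[r] = -0.166667, running G = -0.166667
t=1: π = [0.2639, 0.2083, 0.2847, 0.2431], E[r] = 0.1597, γ^t·E[r] = 0.143750, running G = -0.022917
t=2: π = [0.2818, 0.2141, 0.2685, 0.2355], E[r] = 0.1580, γ^t·E[r] = 0.127969, running G = 0.105052
t=3: π = [0.2839, 0.2114, 0.2658, 0.2389], E[r] = 0.1383, γ^t·E[r] = 0.100828, running G = 0.205880
t=4: π = [0.2829, 0.2110, 0.2662, 0.2399], E[r] = 0.1362, γ^t·E[r] = 0.089382, running G = 0.295262
t=5: π = [0.2827, 0.2110, 0.2664, 0.2398], E[r] = 0.1371, γ^t·E[r] = 0.080961, running G = 0.376224
t=6: π = [0.2828, 0.2111, 0.2664, 0.2398], E[r] = 0.1373, γ^t·E[r] = 0.072986, running G = 0.449210
t=7: π = [0.2828, 0.2111, 0.2664, 0.2397], E[r] = 0.1373, γ^t·E[r] = 0.065675, running G = 0.514885
t=8: π = [0.2828, 0.2111, 0.2664, 0.2398], E[r] = 0.1373, γ^t·E[r] = 0.059101, running G = 0.573986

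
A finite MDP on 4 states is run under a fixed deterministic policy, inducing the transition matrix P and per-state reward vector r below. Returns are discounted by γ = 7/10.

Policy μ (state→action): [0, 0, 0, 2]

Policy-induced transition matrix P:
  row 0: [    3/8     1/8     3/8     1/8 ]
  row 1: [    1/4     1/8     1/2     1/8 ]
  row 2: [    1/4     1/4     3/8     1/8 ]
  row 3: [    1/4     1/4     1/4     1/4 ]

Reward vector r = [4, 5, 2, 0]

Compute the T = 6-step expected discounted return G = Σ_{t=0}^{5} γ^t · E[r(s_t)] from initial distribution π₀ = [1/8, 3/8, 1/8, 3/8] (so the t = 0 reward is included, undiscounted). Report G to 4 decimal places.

G = 8.0938

t=0: π = [0.1250, 0.3750, 0.1250, 0.3750], E[r] = 2.6250, γ^t·E[r] = 2.625000, running G = 2.625000
t=1: π = [0.2656, 0.1875, 0.3750, 0.1719], E[r] = 2.7500, γ^t·E[r] = 1.925000, running G = 4.550000
t=2: π = [0.2832, 0.1934, 0.3770, 0.1465], E[r] = 2.8535, γ^t·E[r] = 1.398223, running G = 5.948223
t=3: π = [0.2854, 0.1904, 0.3809, 0.1433], E[r] = 2.8555, γ^t·E[r] = 0.979426, running G = 6.927648
t=4: π = [0.2857, 0.1905, 0.3809, 0.1429], E[r] = 2.8571, γ^t·E[r] = 0.685986, running G = 7.613635
t=5: π = [0.2857, 0.1905, 0.3810, 0.1429], E[r] = 2.8571, γ^t·E[r] = 0.480196, running G = 8.093830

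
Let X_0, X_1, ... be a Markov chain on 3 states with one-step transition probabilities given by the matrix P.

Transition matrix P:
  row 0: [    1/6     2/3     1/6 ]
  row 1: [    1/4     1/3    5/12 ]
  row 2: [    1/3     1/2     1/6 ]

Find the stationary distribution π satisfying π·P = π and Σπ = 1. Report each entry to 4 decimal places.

π = [0.2525, 0.4646, 0.2828]

Balance equations π_j = Σ_i π_i·P[i][j]:
  π_0 = 1/6·π_0 + 1/4·π_1 + 1/3·π_2
  π_1 = 2/3·π_0 + 1/3·π_1 + 1/2·π_2
  normalize: π_0 + π_1 + π_2 = 1
Solving the linear system gives exactly π = [25/99, 46/99, 28/99].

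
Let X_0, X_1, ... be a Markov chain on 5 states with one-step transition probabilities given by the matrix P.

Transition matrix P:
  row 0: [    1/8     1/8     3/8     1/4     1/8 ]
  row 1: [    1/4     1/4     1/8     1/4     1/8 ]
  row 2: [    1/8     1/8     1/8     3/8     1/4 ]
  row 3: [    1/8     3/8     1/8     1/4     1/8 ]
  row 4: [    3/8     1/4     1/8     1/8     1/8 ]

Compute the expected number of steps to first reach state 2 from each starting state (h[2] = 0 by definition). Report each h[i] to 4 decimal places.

First-step conditioning: h[2] = 0; for i ≠ 2, h[i] = 1 + Σ_k P[i][k]·h[k].
  h[0] = 1 + 1/8·h[0] + 1/8·h[1] + 1/4·h[3] + 1/8·h[4]
  h[1] = 1 + 1/4·h[0] + 1/4·h[1] + 1/4·h[3] + 1/8·h[4]
  h[3] = 1 + 1/8·h[0] + 3/8·h[1] + 1/4·h[3] + 1/8·h[4]
  h[4] = 1 + 3/8·h[0] + 1/4·h[1] + 1/8·h[3] + 1/8·h[4]
Solving the 4×4 linear system over states ≠ 2 gives exactly h = [1792/409, 2304/409, 0, 2368/409, 2232/409] (h[2] = 0 is the target).

h = [4.3814, 5.6333, 0.0000, 5.7897, 5.4572]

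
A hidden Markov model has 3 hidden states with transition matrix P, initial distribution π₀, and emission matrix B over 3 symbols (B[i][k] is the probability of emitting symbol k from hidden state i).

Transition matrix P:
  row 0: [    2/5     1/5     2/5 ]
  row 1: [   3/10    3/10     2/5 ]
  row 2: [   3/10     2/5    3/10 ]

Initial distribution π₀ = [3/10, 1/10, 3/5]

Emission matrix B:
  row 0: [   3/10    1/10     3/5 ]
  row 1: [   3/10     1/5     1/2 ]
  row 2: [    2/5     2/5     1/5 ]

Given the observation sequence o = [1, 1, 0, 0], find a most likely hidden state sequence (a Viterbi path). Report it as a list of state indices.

path = [2, 2, 1, 2]

t=0: δ = [3.000e-02, 2.000e-02, 2.400e-01]  (obs o_0=1)
t=1: δ = [7.200e-03, 1.920e-02, 2.880e-02]  ψ = [2, 2, 2]  (obs o_1=1)
t=2: δ = [2.592e-03, 3.456e-03, 3.456e-03]  ψ = [2, 2, 2]  (obs o_2=0)
t=3: δ = [3.110e-04, 4.147e-04, 5.530e-04]  ψ = [0, 2, 1]  (obs o_3=0)
backtrack: best end state = 2; path = [2, 2, 1, 2]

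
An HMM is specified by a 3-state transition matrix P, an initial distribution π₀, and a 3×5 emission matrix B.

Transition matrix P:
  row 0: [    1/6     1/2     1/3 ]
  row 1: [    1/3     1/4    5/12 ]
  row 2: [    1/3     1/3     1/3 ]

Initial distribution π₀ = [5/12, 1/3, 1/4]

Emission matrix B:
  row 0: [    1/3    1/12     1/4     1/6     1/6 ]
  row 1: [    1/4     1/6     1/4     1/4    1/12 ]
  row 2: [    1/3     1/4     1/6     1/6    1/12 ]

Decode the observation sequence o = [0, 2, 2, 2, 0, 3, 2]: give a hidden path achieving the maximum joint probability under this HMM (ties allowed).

path = [0, 1, 0, 1, 0, 1, 0]

t=0: δ = [1.389e-01, 8.333e-02, 8.333e-02]  (obs o_0=0)
t=1: δ = [6.944e-03, 1.736e-02, 7.716e-03]  ψ = [1, 0, 0]  (obs o_1=2)
t=2: δ = [1.447e-03, 1.085e-03, 1.206e-03]  ψ = [1, 1, 1]  (obs o_2=2)
t=3: δ = [1.005e-04, 1.808e-04, 8.038e-05]  ψ = [2, 0, 0]  (obs o_3=2)
t=4: δ = [2.009e-05, 1.256e-05, 2.512e-05]  ψ = [1, 0, 1]  (obs o_4=0)
t=5: δ = [1.395e-06, 2.512e-06, 1.395e-06]  ψ = [2, 0, 2]  (obs o_5=3)
t=6: δ = [2.093e-07, 1.744e-07, 1.744e-07]  ψ = [1, 0, 1]  (obs o_6=2)
backtrack: best end state = 0; path = [0, 1, 0, 1, 0, 1, 0]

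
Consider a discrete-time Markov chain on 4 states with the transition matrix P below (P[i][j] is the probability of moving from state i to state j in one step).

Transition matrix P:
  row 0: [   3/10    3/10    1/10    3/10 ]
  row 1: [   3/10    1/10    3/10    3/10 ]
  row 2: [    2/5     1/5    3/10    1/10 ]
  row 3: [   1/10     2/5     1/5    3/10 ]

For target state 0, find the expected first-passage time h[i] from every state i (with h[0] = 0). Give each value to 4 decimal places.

h = [0.0000, 3.5897, 3.0769, 4.3590]

First-step conditioning: h[0] = 0; for i ≠ 0, h[i] = 1 + Σ_k P[i][k]·h[k].
  h[1] = 1 + 1/10·h[1] + 3/10·h[2] + 3/10·h[3]
  h[2] = 1 + 1/5·h[1] + 3/10·h[2] + 1/10·h[3]
  h[3] = 1 + 2/5·h[1] + 1/5·h[2] + 3/10·h[3]
Solving the 3×3 linear system over states ≠ 0 gives exactly h = [0, 140/39, 40/13, 170/39] (h[0] = 0 is the target).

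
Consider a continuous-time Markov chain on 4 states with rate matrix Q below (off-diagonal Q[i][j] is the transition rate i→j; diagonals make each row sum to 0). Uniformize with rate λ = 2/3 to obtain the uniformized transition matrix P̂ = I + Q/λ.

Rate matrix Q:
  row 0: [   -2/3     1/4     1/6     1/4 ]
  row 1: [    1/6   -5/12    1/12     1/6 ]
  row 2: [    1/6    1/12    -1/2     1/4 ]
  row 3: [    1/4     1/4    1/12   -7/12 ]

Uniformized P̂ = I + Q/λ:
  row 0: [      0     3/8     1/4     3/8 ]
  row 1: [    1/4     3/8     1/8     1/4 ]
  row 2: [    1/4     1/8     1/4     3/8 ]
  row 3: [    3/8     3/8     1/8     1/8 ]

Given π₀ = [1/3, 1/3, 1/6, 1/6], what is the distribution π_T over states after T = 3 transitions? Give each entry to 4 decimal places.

t=0: π = [0.3333, 0.3333, 0.1667, 0.1667]
t=1: π = [0.1875, 0.3333, 0.1875, 0.2917]
t=2: π = [0.2396, 0.3281, 0.1719, 0.2604]
t=3: π = [0.2227, 0.3320, 0.1764, 0.2689]

π = [0.2227, 0.3320, 0.1764, 0.2689]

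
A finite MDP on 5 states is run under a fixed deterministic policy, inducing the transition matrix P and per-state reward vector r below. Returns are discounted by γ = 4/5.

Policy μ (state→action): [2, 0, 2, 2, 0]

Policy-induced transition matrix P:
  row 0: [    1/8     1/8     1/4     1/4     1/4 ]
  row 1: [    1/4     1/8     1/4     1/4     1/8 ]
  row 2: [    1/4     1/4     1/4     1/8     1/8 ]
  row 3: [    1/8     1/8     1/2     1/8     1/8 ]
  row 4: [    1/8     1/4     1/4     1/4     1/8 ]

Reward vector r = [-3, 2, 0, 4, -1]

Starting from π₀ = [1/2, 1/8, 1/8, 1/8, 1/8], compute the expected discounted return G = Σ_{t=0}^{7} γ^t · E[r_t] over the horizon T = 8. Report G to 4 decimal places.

t=0: π = [0.5000, 0.1250, 0.1250, 0.1250, 0.1250], E[r] = -0.8750, γ^t·E[r] = -0.875000, running G = -0.875000
t=1: π = [0.1563, 0.1563, 0.2813, 0.2188, 0.1875], E[r] = 0.5313, γ^t·E[r] = 0.425000, running G = -0.450000
t=2: π = [0.1797, 0.1836, 0.3047, 0.1875, 0.1445], E[r] = 0.4336, γ^t·E[r] = 0.277500, running G = -0.172500
t=3: π = [0.1860, 0.1812, 0.2969, 0.1885, 0.1475], E[r] = 0.4106, γ^t·E[r] = 0.210250, running G = 0.037750
t=4: π = [0.1848, 0.1805, 0.2971, 0.1893, 0.1483], E[r] = 0.4159, γ^t·E[r] = 0.170350, running G = 0.208100
t=5: π = [0.1847, 0.1807, 0.2973, 0.1892, 0.1481], E[r] = 0.4159, γ^t·E[r] = 0.136283, running G = 0.344383
t=6: π = [0.1848, 0.1807, 0.2973, 0.1892, 0.1481], E[r] = 0.4158, γ^t·E[r] = 0.108987, running G = 0.453370
t=7: π = [0.1847, 0.1807, 0.2973, 0.1892, 0.1481], E[r] = 0.4158, γ^t·E[r] = 0.087193, running G = 0.540563

G = 0.5406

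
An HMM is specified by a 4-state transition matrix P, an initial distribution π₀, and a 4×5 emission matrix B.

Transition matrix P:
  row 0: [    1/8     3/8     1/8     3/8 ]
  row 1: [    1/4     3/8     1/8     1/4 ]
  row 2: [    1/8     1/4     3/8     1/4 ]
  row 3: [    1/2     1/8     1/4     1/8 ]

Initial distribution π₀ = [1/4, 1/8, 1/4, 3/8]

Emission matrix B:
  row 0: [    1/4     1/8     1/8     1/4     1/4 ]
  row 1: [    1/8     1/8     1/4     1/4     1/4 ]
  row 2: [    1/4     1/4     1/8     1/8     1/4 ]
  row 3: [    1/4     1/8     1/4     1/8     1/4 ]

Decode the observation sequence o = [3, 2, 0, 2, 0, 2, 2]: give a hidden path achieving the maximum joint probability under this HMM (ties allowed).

t=0: δ = [6.250e-02, 3.125e-02, 3.125e-02, 4.688e-02]  (obs o_0=3)
t=1: δ = [2.930e-03, 5.859e-03, 1.465e-03, 5.859e-03]  ψ = [3, 0, 2, 0]  (obs o_1=2)
t=2: δ = [7.324e-04, 2.747e-04, 3.662e-04, 3.662e-04]  ψ = [3, 1, 3, 1]  (obs o_2=0)
t=3: δ = [2.289e-05, 6.866e-05, 1.717e-05, 6.866e-05]  ψ = [3, 0, 2, 0]  (obs o_3=2)
t=4: δ = [8.583e-06, 3.219e-06, 4.292e-06, 4.292e-06]  ψ = [3, 1, 3, 1]  (obs o_4=0)
t=5: δ = [2.682e-07, 8.047e-07, 2.012e-07, 8.047e-07]  ψ = [3, 0, 2, 0]  (obs o_5=2)
t=6: δ = [5.029e-08, 7.544e-08, 2.515e-08, 5.029e-08]  ψ = [3, 1, 3, 1]  (obs o_6=2)
backtrack: best end state = 1; path = [0, 3, 0, 3, 0, 1, 1]

path = [0, 3, 0, 3, 0, 1, 1]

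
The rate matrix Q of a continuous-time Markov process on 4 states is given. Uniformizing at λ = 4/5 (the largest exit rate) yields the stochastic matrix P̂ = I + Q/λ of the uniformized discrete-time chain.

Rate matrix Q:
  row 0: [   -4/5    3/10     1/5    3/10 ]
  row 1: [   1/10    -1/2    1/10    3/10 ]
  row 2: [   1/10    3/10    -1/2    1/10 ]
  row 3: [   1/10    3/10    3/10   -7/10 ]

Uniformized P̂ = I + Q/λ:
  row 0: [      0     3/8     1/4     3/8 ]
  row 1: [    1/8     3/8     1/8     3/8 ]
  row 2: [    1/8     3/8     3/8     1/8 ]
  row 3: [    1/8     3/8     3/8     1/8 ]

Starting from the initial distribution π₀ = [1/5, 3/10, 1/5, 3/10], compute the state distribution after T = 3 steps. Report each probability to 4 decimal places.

t=0: π = [0.2000, 0.3000, 0.2000, 0.3000]
t=1: π = [0.1000, 0.3750, 0.2750, 0.2500]
t=2: π = [0.1125, 0.3750, 0.2688, 0.2438]
t=3: π = [0.1109, 0.3750, 0.2672, 0.2469]

π = [0.1109, 0.3750, 0.2672, 0.2469]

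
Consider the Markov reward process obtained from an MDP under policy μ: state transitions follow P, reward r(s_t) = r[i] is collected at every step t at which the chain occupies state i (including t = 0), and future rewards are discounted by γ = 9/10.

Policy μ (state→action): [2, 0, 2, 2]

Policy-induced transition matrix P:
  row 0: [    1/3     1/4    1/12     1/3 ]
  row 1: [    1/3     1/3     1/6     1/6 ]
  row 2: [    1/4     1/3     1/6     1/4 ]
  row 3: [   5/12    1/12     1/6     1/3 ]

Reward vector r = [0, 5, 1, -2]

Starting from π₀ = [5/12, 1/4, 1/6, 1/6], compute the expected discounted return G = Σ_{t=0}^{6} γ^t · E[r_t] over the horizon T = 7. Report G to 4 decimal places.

G = 4.3373

t=0: π = [0.4167, 0.2500, 0.1667, 0.1667], E[r] = 1.0833, γ^t·E[r] = 1.083333, running G = 1.083333
t=1: π = [0.3333, 0.2569, 0.1319, 0.2778], E[r] = 0.8611, γ^t·E[r] = 0.775000, running G = 1.858333
t=2: π = [0.3455, 0.2361, 0.1389, 0.2795], E[r] = 0.7604, γ^t·E[r] = 0.615938, running G = 2.474271
t=3: π = [0.3451, 0.2347, 0.1379, 0.2824], E[r] = 0.7464, γ^t·E[r] = 0.544113, running G = 3.018384
t=4: π = [0.3454, 0.2340, 0.1379, 0.2827], E[r] = 0.7423, γ^t·E[r] = 0.487044, running G = 3.505428
t=5: π = [0.3454, 0.2339, 0.1379, 0.2828], E[r] = 0.7415, γ^t·E[r] = 0.437872, running G = 3.943300
t=6: π = [0.3454, 0.2338, 0.1379, 0.2829], E[r] = 0.7413, γ^t·E[r] = 0.393982, running G = 4.337282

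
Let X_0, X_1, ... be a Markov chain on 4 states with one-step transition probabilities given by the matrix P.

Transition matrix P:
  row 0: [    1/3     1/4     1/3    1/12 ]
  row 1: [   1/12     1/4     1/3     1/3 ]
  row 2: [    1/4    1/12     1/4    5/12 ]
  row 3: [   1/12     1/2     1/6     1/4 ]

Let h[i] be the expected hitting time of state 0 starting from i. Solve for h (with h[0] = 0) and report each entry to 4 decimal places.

h = [0.0000, 7.9228, 6.7181, 8.1081]

First-step conditioning: h[0] = 0; for i ≠ 0, h[i] = 1 + Σ_k P[i][k]·h[k].
  h[1] = 1 + 1/4·h[1] + 1/3·h[2] + 1/3·h[3]
  h[2] = 1 + 1/12·h[1] + 1/4·h[2] + 5/12·h[3]
  h[3] = 1 + 1/2·h[1] + 1/6·h[2] + 1/4·h[3]
Solving the 3×3 linear system over states ≠ 0 gives exactly h = [0, 2052/259, 1740/259, 300/37] (h[0] = 0 is the target).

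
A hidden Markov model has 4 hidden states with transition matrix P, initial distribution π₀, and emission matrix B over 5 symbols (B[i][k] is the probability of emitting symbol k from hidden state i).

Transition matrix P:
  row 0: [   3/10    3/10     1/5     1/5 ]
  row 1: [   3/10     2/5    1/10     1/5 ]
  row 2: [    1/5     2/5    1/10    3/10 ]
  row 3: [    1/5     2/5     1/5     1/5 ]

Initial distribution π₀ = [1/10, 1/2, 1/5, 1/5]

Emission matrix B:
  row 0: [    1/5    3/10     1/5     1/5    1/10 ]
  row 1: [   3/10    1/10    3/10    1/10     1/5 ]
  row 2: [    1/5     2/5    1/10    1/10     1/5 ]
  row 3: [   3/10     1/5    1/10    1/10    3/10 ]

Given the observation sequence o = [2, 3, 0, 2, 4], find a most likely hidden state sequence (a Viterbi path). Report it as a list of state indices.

path = [1, 0, 1, 1, 1]

t=0: δ = [2.000e-02, 1.500e-01, 2.000e-02, 2.000e-02]  (obs o_0=2)
t=1: δ = [9.000e-03, 6.000e-03, 1.500e-03, 3.000e-03]  ψ = [1, 1, 1, 1]  (obs o_1=3)
t=2: δ = [5.400e-04, 8.100e-04, 3.600e-04, 5.400e-04]  ψ = [0, 0, 0, 0]  (obs o_2=0)
t=3: δ = [4.860e-05, 9.720e-05, 1.080e-05, 1.620e-05]  ψ = [1, 1, 0, 1]  (obs o_3=2)
t=4: δ = [2.916e-06, 7.776e-06, 1.944e-06, 5.832e-06]  ψ = [1, 1, 0, 1]  (obs o_4=4)
backtrack: best end state = 1; path = [1, 0, 1, 1, 1]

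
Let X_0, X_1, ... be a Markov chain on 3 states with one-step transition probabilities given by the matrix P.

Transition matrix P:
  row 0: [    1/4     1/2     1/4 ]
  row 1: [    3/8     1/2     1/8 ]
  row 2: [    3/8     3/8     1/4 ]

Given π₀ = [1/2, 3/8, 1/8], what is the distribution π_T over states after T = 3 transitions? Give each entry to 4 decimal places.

π = [0.3330, 0.4763, 0.1907]

t=0: π = [0.5000, 0.3750, 0.1250]
t=1: π = [0.3125, 0.4844, 0.2031]
t=2: π = [0.3359, 0.4746, 0.1895]
t=3: π = [0.3330, 0.4763, 0.1907]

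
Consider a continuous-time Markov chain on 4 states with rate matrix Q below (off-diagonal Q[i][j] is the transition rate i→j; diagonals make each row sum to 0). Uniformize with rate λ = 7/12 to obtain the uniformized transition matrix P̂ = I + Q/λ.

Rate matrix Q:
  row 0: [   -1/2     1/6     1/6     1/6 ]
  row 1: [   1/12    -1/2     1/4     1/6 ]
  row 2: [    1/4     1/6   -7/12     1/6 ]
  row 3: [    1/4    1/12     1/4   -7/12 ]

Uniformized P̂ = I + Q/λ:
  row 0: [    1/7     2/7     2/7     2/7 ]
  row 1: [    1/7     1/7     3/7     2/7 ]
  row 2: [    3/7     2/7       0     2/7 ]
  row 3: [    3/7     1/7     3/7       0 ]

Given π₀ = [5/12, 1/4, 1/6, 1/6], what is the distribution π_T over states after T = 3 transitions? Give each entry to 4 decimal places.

π = [0.2813, 0.2233, 0.2719, 0.2235]

t=0: π = [0.4167, 0.2500, 0.1667, 0.1667]
t=1: π = [0.2381, 0.2262, 0.2976, 0.2381]
t=2: π = [0.2959, 0.2194, 0.2670, 0.2177]
t=3: π = [0.2813, 0.2233, 0.2719, 0.2235]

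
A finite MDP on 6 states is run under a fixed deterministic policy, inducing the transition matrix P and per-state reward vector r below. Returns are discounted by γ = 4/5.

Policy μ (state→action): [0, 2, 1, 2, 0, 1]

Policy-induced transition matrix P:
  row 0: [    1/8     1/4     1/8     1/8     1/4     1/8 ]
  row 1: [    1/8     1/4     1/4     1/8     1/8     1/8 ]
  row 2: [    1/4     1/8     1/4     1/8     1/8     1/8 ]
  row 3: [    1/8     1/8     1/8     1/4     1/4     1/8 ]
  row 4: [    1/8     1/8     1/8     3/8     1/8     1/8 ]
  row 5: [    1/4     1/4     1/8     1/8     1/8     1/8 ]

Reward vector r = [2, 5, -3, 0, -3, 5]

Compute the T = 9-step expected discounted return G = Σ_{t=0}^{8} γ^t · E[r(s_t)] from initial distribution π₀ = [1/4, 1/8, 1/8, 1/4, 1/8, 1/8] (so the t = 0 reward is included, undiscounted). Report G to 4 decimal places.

G = 3.8326

t=0: π = [0.2500, 0.1250, 0.1250, 0.2500, 0.1250, 0.1250], E[r] = 1.0000, γ^t·E[r] = 1.000000, running G = 1.000000
t=1: π = [0.1563, 0.1875, 0.1563, 0.1875, 0.1875, 0.1250], E[r] = 0.8438, γ^t·E[r] = 0.675000, running G = 1.675000
t=2: π = [0.1602, 0.1836, 0.1680, 0.1953, 0.1680, 0.1250], E[r] = 0.8555, γ^t·E[r] = 0.547500, running G = 2.222500
t=3: π = [0.1616, 0.1836, 0.1689, 0.1914, 0.1694, 0.1250], E[r] = 0.8511, γ^t·E[r] = 0.435750, running G = 2.658250
t=4: π = [0.1617, 0.1838, 0.1691, 0.1913, 0.1691, 0.1250], E[r] = 0.8528, γ^t·E[r] = 0.349300, running G = 3.007550
t=5: π = [0.1618, 0.1838, 0.1691, 0.1912, 0.1691, 0.1250], E[r] = 0.8529, γ^t·E[r] = 0.279475, running G = 3.287025
t=6: π = [0.1618, 0.1838, 0.1691, 0.1912, 0.1691, 0.1250], E[r] = 0.8529, γ^t·E[r] = 0.223591, running G = 3.510616
t=7: π = [0.1618, 0.1838, 0.1691, 0.1912, 0.1691, 0.1250], E[r] = 0.8529, γ^t·E[r] = 0.178874, running G = 3.689491
t=8: π = [0.1618, 0.1838, 0.1691, 0.1912, 0.1691, 0.1250], E[r] = 0.8529, γ^t·E[r] = 0.143100, running G = 3.832590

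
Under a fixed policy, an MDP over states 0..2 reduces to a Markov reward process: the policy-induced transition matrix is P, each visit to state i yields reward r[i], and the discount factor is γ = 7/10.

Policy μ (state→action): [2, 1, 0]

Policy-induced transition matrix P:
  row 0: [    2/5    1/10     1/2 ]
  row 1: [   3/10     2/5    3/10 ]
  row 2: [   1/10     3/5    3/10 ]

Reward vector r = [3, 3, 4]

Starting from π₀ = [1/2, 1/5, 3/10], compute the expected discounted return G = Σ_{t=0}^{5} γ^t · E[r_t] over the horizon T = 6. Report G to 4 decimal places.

G = 9.8421

t=0: π = [0.5000, 0.2000, 0.3000], E[r] = 3.3000, γ^t·E[r] = 3.300000, running G = 3.300000
t=1: π = [0.2900, 0.3100, 0.4000], E[r] = 3.4000, γ^t·E[r] = 2.380000, running G = 5.680000
t=2: π = [0.2490, 0.3930, 0.3580], E[r] = 3.3580, γ^t·E[r] = 1.645420, running G = 7.325420
t=3: π = [0.2533, 0.3969, 0.3498], E[r] = 3.3498, γ^t·E[r] = 1.148981, running G = 8.474401
t=4: π = [0.2554, 0.3940, 0.3507], E[r] = 3.3507, γ^t·E[r] = 0.804493, running G = 9.278895
t=5: π = [0.2554, 0.3935, 0.3511], E[r] = 3.3511, γ^t·E[r] = 0.563215, running G = 9.842110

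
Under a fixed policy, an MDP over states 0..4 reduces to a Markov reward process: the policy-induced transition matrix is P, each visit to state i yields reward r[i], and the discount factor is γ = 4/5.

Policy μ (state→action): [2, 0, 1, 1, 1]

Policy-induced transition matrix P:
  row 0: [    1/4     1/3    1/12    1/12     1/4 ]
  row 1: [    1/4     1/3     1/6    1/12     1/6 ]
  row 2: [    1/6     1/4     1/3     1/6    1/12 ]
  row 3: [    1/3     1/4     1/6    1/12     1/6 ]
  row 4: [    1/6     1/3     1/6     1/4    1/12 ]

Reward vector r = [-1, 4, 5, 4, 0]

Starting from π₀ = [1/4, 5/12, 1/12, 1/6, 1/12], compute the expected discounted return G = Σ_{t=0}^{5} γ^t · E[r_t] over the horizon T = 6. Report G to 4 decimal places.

t=0: π = [0.2500, 0.4167, 0.0833, 0.1667, 0.0833], E[r] = 2.5000, γ^t·E[r] = 2.500000, running G = 2.500000
t=1: π = [0.2500, 0.3125, 0.1597, 0.1042, 0.1736], E[r] = 2.2153, γ^t·E[r] = 1.772222, running G = 4.272222
t=2: π = [0.2309, 0.3113, 0.1725, 0.1256, 0.1597], E[r] = 2.3791, γ^t·E[r] = 1.522593, running G = 5.794815
t=3: π = [0.2328, 0.3085, 0.1762, 0.1243, 0.1582], E[r] = 2.3793, γ^t·E[r] = 1.218222, running G = 7.013037
t=4: π = [0.2325, 0.3083, 0.1766, 0.1244, 0.1582], E[r] = 2.3814, γ^t·E[r] = 0.975406, running G = 7.988443
t=5: π = [0.2325, 0.3082, 0.1767, 0.1244, 0.1581], E[r] = 2.3819, γ^t·E[r] = 0.780488, running G = 8.768931

G = 8.7689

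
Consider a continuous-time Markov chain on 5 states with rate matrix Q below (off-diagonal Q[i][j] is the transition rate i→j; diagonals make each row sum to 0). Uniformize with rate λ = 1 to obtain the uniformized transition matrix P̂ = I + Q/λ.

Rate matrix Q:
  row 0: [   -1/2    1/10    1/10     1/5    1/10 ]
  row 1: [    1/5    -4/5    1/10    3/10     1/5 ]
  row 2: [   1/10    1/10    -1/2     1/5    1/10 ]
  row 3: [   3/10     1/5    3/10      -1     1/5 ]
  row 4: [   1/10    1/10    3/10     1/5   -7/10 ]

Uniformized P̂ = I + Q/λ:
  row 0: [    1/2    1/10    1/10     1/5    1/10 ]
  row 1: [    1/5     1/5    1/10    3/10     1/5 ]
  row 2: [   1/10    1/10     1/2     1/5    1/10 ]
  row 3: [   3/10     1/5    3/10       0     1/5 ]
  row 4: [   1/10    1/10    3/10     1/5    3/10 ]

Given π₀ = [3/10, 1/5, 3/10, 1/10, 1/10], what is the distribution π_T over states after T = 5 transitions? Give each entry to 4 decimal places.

π = [0.2482, 0.1308, 0.2798, 0.1776, 0.1635]

t=0: π = [0.3000, 0.2000, 0.3000, 0.1000, 0.1000]
t=1: π = [0.2600, 0.1300, 0.2600, 0.2000, 0.1500]
t=2: π = [0.2570, 0.1330, 0.2740, 0.1730, 0.1630]
t=3: π = [0.2507, 0.1306, 0.2768, 0.1787, 0.1632]
t=4: π = [0.2491, 0.1309, 0.2791, 0.1773, 0.1636]
t=5: π = [0.2482, 0.1308, 0.2798, 0.1776, 0.1635]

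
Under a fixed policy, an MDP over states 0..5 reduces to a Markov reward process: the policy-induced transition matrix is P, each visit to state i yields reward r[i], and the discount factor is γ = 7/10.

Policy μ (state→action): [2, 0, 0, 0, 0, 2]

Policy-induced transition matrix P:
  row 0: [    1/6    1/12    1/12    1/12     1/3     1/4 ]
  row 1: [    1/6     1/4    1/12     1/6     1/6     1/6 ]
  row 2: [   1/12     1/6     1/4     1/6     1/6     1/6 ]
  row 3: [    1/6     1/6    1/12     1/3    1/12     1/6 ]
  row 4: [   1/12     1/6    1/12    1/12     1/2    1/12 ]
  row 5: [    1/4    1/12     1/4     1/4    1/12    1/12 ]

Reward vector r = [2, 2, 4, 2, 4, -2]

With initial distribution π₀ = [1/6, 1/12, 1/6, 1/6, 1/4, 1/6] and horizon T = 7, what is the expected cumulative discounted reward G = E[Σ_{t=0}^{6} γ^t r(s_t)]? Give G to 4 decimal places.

t=0: π = [0.1667, 0.0833, 0.1667, 0.1667, 0.2500, 0.1667], E[r] = 2.1667, γ^t·E[r] = 2.166667, running G = 2.166667
t=1: π = [0.1458, 0.1458, 0.1389, 0.1736, 0.2500, 0.1458], E[r] = 2.1944, γ^t·E[r] = 1.536111, running G = 3.702778
t=2: π = [0.1464, 0.1545, 0.1308, 0.1748, 0.2477, 0.1458], E[r] = 2.1736, γ^t·E[r] = 1.065069, running G = 4.767847
t=3: π = [0.1473, 0.1552, 0.1294, 0.1751, 0.2469, 0.1461], E[r] = 2.1684, γ^t·E[r] = 0.743762, running G = 5.511609
t=4: π = [0.1475, 0.1552, 0.1293, 0.1752, 0.2468, 0.1462], E[r] = 2.1672, γ^t·E[r] = 0.520356, running G = 6.031965
t=5: π = [0.1475, 0.1551, 0.1292, 0.1752, 0.2467, 0.1462], E[r] = 2.1671, γ^t·E[r] = 0.364219, running G = 6.396184
t=6: π = [0.1475, 0.1551, 0.1292, 0.1752, 0.2467, 0.1462], E[r] = 2.1670, γ^t·E[r] = 0.254950, running G = 6.651134

G = 6.6511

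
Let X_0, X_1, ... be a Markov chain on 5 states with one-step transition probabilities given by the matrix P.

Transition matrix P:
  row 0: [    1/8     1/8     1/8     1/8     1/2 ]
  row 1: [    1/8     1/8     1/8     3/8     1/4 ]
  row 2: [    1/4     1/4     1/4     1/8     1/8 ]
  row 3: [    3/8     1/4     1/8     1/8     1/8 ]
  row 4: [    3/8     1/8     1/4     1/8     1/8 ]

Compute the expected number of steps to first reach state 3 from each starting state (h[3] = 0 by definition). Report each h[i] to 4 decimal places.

h = [6.1731, 4.6346, 5.9615, 0.0000, 6.1538]

First-step conditioning: h[3] = 0; for i ≠ 3, h[i] = 1 + Σ_k P[i][k]·h[k].
  h[0] = 1 + 1/8·h[0] + 1/8·h[1] + 1/8·h[2] + 1/2·h[4]
  h[1] = 1 + 1/8·h[0] + 1/8·h[1] + 1/8·h[2] + 1/4·h[4]
  h[2] = 1 + 1/4·h[0] + 1/4·h[1] + 1/4·h[2] + 1/8·h[4]
  h[4] = 1 + 3/8·h[0] + 1/8·h[1] + 1/4·h[2] + 1/8·h[4]
Solving the 4×4 linear system over states ≠ 3 gives exactly h = [321/52, 241/52, 155/26, 0, 80/13] (h[3] = 0 is the target).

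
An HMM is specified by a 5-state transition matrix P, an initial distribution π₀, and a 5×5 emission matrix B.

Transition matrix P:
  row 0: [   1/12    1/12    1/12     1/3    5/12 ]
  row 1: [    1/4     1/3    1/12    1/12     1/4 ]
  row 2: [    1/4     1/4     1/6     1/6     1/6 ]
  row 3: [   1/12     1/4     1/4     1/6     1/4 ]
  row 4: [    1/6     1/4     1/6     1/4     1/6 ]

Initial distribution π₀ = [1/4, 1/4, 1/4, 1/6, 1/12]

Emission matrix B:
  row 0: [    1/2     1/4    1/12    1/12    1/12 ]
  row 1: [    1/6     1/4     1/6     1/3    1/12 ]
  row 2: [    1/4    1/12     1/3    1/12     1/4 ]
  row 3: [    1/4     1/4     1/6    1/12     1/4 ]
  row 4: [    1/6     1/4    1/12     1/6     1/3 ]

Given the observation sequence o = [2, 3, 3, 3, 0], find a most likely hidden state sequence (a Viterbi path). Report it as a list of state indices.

t=0: δ = [2.083e-02, 4.167e-02, 8.333e-02, 2.778e-02, 6.944e-03]  (obs o_0=2)
t=1: δ = [1.736e-03, 6.944e-03, 1.157e-03, 1.157e-03, 2.315e-03]  ψ = [2, 2, 2, 2, 2]  (obs o_1=3)
t=2: δ = [1.447e-04, 7.716e-04, 4.823e-05, 4.823e-05, 2.894e-04]  ψ = [1, 1, 1, 0, 1]  (obs o_2=3)
t=3: δ = [1.608e-05, 8.573e-05, 5.358e-06, 6.028e-06, 3.215e-05]  ψ = [1, 1, 1, 4, 1]  (obs o_3=3)
t=4: δ = [1.072e-05, 4.763e-06, 1.786e-06, 2.009e-06, 3.572e-06]  ψ = [1, 1, 1, 4, 1]  (obs o_4=0)
backtrack: best end state = 0; path = [2, 1, 1, 1, 0]

path = [2, 1, 1, 1, 0]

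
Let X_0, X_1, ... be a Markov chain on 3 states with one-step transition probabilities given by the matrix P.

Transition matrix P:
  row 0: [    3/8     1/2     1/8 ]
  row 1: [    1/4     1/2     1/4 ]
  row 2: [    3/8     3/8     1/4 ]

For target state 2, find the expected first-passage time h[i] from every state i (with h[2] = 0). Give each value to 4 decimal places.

h = [5.3333, 4.6667, 0.0000]

First-step conditioning: h[2] = 0; for i ≠ 2, h[i] = 1 + Σ_k P[i][k]·h[k].
  h[0] = 1 + 3/8·h[0] + 1/2·h[1]
  h[1] = 1 + 1/4·h[0] + 1/2·h[1]
Solving the 2×2 linear system over states ≠ 2 gives exactly h = [16/3, 14/3, 0] (h[2] = 0 is the target).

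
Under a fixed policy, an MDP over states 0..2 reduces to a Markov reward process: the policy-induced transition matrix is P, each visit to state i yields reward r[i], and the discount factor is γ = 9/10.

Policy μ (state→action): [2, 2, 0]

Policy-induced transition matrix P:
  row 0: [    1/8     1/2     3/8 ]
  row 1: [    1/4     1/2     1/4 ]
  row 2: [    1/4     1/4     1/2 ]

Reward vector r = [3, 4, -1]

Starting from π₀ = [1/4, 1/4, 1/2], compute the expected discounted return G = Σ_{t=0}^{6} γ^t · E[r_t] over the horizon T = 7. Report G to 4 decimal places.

t=0: π = [0.2500, 0.2500, 0.5000], E[r] = 1.2500, γ^t·E[r] = 1.250000, running G = 1.250000
t=1: π = [0.2188, 0.3750, 0.4063], E[r] = 1.7500, γ^t·E[r] = 1.575000, running G = 2.825000
t=2: π = [0.2227, 0.3984, 0.3789], E[r] = 1.8828, γ^t·E[r] = 1.525078, running G = 4.350078
t=3: π = [0.2222, 0.4053, 0.3726], E[r] = 1.9150, γ^t·E[r] = 1.396063, running G = 5.746142
t=4: π = [0.2222, 0.4069, 0.3709], E[r] = 1.9232, γ^t·E[r] = 1.261823, running G = 7.007965
t=5: π = [0.2222, 0.4073, 0.3705], E[r] = 1.9252, γ^t·E[r] = 1.136839, running G = 8.144804
t=6: π = [0.2222, 0.4074, 0.3704], E[r] = 1.9258, γ^t·E[r] = 1.023426, running G = 9.168230

G = 9.1682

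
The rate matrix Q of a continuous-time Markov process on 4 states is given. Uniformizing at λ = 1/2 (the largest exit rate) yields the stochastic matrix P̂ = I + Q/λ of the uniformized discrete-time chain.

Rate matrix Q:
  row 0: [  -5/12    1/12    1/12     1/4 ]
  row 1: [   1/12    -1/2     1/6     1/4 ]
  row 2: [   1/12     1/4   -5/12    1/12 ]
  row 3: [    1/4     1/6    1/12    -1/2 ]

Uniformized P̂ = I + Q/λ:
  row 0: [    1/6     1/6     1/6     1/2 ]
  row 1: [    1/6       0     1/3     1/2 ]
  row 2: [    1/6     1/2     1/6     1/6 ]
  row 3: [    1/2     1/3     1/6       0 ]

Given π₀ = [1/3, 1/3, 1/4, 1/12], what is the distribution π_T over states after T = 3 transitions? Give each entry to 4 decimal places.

t=0: π = [0.3333, 0.3333, 0.2500, 0.0833]
t=1: π = [0.1944, 0.2083, 0.2222, 0.3750]
t=2: π = [0.2917, 0.2685, 0.2014, 0.2384]
t=3: π = [0.2461, 0.2288, 0.2114, 0.3137]

π = [0.2461, 0.2288, 0.2114, 0.3137]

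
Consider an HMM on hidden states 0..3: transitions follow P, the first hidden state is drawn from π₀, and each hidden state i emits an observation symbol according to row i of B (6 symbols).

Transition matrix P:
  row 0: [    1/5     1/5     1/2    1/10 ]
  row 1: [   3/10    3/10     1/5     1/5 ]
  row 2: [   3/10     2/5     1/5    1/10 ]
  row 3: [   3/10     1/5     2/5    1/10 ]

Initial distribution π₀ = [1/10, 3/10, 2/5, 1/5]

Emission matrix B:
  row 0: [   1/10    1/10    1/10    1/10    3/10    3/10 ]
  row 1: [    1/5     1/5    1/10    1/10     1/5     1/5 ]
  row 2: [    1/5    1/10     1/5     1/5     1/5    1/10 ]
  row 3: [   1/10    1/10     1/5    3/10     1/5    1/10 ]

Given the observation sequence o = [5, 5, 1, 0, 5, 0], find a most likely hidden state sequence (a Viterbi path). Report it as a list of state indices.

path = [1, 0, 2, 1, 0, 2]

t=0: δ = [3.000e-02, 6.000e-02, 4.000e-02, 2.000e-02]  (obs o_0=5)
t=1: δ = [5.400e-03, 3.600e-03, 1.500e-03, 1.200e-03]  ψ = [1, 1, 0, 1]  (obs o_1=5)
t=2: δ = [1.080e-04, 2.160e-04, 2.700e-04, 7.200e-05]  ψ = [0, 0, 0, 1]  (obs o_2=1)
t=3: δ = [8.100e-06, 2.160e-05, 1.080e-05, 4.320e-06]  ψ = [2, 2, 0, 1]  (obs o_3=0)
t=4: δ = [1.944e-06, 1.296e-06, 4.320e-07, 4.320e-07]  ψ = [1, 1, 1, 1]  (obs o_4=5)
t=5: δ = [3.888e-08, 7.776e-08, 1.944e-07, 2.592e-08]  ψ = [0, 0, 0, 1]  (obs o_5=0)
backtrack: best end state = 2; path = [1, 0, 2, 1, 0, 2]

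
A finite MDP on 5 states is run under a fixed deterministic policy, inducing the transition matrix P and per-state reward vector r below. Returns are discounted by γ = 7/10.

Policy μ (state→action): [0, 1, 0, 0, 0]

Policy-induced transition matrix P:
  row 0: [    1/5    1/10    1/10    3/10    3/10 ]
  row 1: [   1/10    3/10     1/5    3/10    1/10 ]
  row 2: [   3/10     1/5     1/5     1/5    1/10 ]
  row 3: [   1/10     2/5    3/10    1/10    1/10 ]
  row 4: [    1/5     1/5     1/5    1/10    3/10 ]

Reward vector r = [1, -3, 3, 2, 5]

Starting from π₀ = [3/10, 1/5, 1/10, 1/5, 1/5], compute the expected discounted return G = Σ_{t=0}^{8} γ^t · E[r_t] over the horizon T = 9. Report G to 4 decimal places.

G = 4.3787

t=0: π = [0.3000, 0.2000, 0.1000, 0.2000, 0.2000], E[r] = 1.4000, γ^t·E[r] = 1.400000, running G = 1.400000
t=1: π = [0.1700, 0.2300, 0.1900, 0.2100, 0.2000], E[r] = 1.4700, γ^t·E[r] = 1.029000, running G = 2.429000
t=2: π = [0.1750, 0.2480, 0.2040, 0.1990, 0.1740], E[r] = 1.3110, γ^t·E[r] = 0.642390, running G = 3.071390
t=3: π = [0.1757, 0.2471, 0.2024, 0.2050, 0.1698], E[r] = 1.3006, γ^t·E[r] = 0.446106, running G = 3.517496
t=4: π = [0.1750, 0.2481, 0.2029, 0.2048, 0.1691], E[r] = 1.2945, γ^t·E[r] = 0.310809, running G = 3.828305
t=5: π = [0.1750, 0.2483, 0.2030, 0.2049, 0.1688], E[r] = 1.2931, γ^t·E[r] = 0.217331, running G = 4.045637
t=6: π = [0.1750, 0.2483, 0.2030, 0.2050, 0.1688], E[r] = 1.2927, γ^t·E[r] = 0.152090, running G = 4.197727
t=7: π = [0.1750, 0.2483, 0.2030, 0.2050, 0.1687], E[r] = 1.2927, γ^t·E[r] = 0.106455, running G = 4.304183
t=8: π = [0.1750, 0.2483, 0.2030, 0.2050, 0.1687], E[r] = 1.2926, γ^t·E[r] = 0.074517, running G = 4.378700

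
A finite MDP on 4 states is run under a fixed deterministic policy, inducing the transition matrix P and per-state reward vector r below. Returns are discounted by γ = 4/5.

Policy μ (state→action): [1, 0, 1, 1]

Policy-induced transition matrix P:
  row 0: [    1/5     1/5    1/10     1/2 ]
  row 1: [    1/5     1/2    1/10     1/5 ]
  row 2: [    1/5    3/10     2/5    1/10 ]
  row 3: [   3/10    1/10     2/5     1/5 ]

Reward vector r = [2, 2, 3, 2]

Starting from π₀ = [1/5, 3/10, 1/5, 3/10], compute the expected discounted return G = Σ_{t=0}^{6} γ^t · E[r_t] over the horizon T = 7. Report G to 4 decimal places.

G = 8.8343

t=0: π = [0.2000, 0.3000, 0.2000, 0.3000], E[r] = 2.2000, γ^t·E[r] = 2.200000, running G = 2.200000
t=1: π = [0.2300, 0.2800, 0.2500, 0.2400], E[r] = 2.2500, γ^t·E[r] = 1.800000, running G = 4.000000
t=2: π = [0.2240, 0.2850, 0.2470, 0.2440], E[r] = 2.2470, γ^t·E[r] = 1.438080, running G = 5.438080
t=3: π = [0.2244, 0.2858, 0.2473, 0.2425], E[r] = 2.2473, γ^t·E[r] = 1.150618, running G = 6.588698
t=4: π = [0.2243, 0.2862, 0.2469, 0.2426], E[r] = 2.2469, γ^t·E[r] = 0.920347, running G = 7.509044
t=5: π = [0.2243, 0.2863, 0.2469, 0.2426], E[r] = 2.2469, γ^t·E[r] = 0.736251, running G = 8.245295
t=6: π = [0.2243, 0.2863, 0.2468, 0.2426], E[r] = 2.2468, γ^t·E[r] = 0.588994, running G = 8.834289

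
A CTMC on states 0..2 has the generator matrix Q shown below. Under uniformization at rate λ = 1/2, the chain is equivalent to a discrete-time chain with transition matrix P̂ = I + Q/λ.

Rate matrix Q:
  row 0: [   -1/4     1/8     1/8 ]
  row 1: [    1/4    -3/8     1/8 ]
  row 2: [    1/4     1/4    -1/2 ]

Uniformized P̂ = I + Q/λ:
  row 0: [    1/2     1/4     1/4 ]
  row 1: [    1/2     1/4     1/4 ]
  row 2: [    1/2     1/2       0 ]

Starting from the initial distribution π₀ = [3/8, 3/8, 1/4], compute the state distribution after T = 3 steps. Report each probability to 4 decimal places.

t=0: π = [0.3750, 0.3750, 0.2500]
t=1: π = [0.5000, 0.3125, 0.1875]
t=2: π = [0.5000, 0.2969, 0.2031]
t=3: π = [0.5000, 0.3008, 0.1992]

π = [0.5000, 0.3008, 0.1992]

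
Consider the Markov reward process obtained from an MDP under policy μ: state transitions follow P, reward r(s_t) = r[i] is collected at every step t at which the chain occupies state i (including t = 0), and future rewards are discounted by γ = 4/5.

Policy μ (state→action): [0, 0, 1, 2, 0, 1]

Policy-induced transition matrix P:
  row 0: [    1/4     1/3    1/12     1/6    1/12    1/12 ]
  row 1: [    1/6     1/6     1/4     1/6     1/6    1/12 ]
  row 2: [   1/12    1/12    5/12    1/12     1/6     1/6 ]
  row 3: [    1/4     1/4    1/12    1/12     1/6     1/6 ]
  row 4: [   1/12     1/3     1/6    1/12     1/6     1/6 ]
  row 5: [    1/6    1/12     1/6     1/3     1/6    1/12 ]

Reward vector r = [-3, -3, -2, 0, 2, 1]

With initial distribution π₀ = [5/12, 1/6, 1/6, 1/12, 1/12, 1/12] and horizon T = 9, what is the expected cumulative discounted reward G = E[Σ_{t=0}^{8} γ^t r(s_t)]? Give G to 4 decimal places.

G = -5.6058

t=0: π = [0.4167, 0.1667, 0.1667, 0.0833, 0.0833, 0.0833], E[r] = -1.8333, γ^t·E[r] = -1.833333, running G = -1.833333
t=1: π = [0.1875, 0.2361, 0.1806, 0.1528, 0.1319, 0.1111], E[r] = -1.2569, γ^t·E[r] = -1.005556, running G = -2.838889
t=2: π = [0.1690, 0.2083, 0.2031, 0.1464, 0.1510, 0.1221], E[r] = -1.1140, γ^t·E[r] = -0.712963, running G = -3.551852
t=3: π = [0.1634, 0.2051, 0.2085, 0.1453, 0.1526, 0.1250], E[r] = -1.0924, γ^t·E[r] = -0.559333, running G = -4.111185
t=4: π = [0.1623, 0.2036, 0.2102, 0.1453, 0.1530, 0.1255], E[r] = -1.0865, γ^t·E[r] = -0.445049, running G = -4.556234
t=5: π = [0.1620, 0.2034, 0.2105, 0.1452, 0.1531, 0.1257], E[r] = -1.0853, γ^t·E[r] = -0.355622, running G = -4.911856
t=6: π = [0.1620, 0.2033, 0.2106, 0.1452, 0.1532, 0.1257], E[r] = -1.0849, γ^t·E[r] = -0.284410, running G = -5.196266
t=7: π = [0.1619, 0.2033, 0.2107, 0.1452, 0.1532, 0.1258], E[r] = -1.0849, γ^t·E[r] = -0.227511, running G = -5.423777
t=8: π = [0.1619, 0.2033, 0.2107, 0.1452, 0.1532, 0.1258], E[r] = -1.0848, γ^t·E[r] = -0.182006, running G = -5.605783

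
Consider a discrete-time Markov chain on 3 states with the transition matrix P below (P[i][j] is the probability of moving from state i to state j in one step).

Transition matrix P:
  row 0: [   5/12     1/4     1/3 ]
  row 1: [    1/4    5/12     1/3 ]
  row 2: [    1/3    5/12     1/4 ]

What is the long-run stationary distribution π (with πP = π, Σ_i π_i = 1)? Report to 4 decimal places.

π = [0.3308, 0.3615, 0.3077]

Balance equations π_j = Σ_i π_i·P[i][j]:
  π_0 = 5/12·π_0 + 1/4·π_1 + 1/3·π_2
  π_1 = 1/4·π_0 + 5/12·π_1 + 5/12·π_2
  normalize: π_0 + π_1 + π_2 = 1
Solving the linear system gives exactly π = [43/130, 47/130, 4/13].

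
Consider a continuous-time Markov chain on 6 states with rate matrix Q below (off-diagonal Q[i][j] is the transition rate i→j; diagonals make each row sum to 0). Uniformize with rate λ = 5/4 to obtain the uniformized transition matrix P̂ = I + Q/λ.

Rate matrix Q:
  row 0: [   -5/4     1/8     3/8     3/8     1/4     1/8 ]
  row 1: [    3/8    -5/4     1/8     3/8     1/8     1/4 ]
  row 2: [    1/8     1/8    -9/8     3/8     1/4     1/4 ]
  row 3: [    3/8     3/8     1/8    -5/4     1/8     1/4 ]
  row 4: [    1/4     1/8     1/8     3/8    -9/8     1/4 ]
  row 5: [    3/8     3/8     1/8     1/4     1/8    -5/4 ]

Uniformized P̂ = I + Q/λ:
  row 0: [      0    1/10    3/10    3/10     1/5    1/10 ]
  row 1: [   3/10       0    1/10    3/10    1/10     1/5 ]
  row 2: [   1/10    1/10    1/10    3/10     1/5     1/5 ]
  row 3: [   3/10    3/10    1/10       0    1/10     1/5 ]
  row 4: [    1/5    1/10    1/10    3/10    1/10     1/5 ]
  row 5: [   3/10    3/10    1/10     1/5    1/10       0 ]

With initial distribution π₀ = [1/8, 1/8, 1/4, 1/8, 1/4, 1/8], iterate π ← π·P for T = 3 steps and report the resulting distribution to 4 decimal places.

π = [0.1979, 0.1546, 0.1410, 0.2225, 0.1343, 0.1498]

t=0: π = [0.1250, 0.1250, 0.2500, 0.1250, 0.2500, 0.1250]
t=1: π = [0.1875, 0.1375, 0.1250, 0.2500, 0.1375, 0.1625]
t=2: π = [0.2050, 0.1688, 0.1375, 0.2088, 0.1313, 0.1488]
t=3: π = [0.1979, 0.1546, 0.1410, 0.2225, 0.1343, 0.1498]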